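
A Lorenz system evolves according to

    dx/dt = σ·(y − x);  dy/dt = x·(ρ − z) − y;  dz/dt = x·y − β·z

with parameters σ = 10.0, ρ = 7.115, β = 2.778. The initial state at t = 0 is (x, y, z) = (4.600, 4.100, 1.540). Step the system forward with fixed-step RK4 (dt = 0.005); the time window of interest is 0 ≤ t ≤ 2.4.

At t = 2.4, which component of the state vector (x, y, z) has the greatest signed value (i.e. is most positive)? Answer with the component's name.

largest component: z

t=0.000: state=(4.600, 4.100, 1.540)
step 1 (dt=0.005): k1=(-5.000, 21.545, 14.582), k2=(-4.336, 21.254, 14.676), k3=(-4.360, 21.263, 14.679), k4=(-3.719, 20.981, 14.775); state += dt/6·(k1+2k2+2k3+k4)
t=0.005: state=(4.578, 4.206, 1.613)
t=0.010: state=(4.563, 4.310, 1.688)
t=0.015: state=(4.553, 4.411, 1.763)
continuing one RK4 step at a time; state shown every 20 steps (Δt=0.1):
t=0.100: state=(4.956, 5.818, 3.239)
t=0.200: state=(5.873, 6.680, 5.480)
t=0.300: state=(6.314, 6.306, 7.703)
t=0.400: state=(5.836, 4.951, 8.862)
t=0.500: state=(4.756, 3.598, 8.668)
t=0.600: state=(3.702, 2.807, 7.716)
t=0.700: state=(3.011, 2.524, 6.604)
t=0.800: state=(2.703, 2.557, 5.623)
t=0.900: state=(2.690, 2.795, 4.882)
t=1.000: state=(2.894, 3.188, 4.424)
t=1.100: state=(3.264, 3.701, 4.279)
t=1.200: state=(3.749, 4.271, 4.468)
t=1.300: state=(4.275, 4.783, 4.986)
t=1.400: state=(4.721, 5.081, 5.736)
t=1.500: state=(4.955, 5.048, 6.509)
t=1.600: state=(4.902, 4.712, 7.045)
t=1.700: state=(4.611, 4.246, 7.197)
t=1.800: state=(4.224, 3.839, 7.001)
t=1.900: state=(3.880, 3.590, 6.605)
t=2.000: state=(3.659, 3.511, 6.161)
t=2.100: state=(3.582, 3.573, 5.780)
t=2.200: state=(3.633, 3.739, 5.526)
t=2.300: state=(3.781, 3.965, 5.432)
t=2.400: state=(3.985, 4.201, 5.503)
compare at T: x=3.985, y=4.201, z=5.503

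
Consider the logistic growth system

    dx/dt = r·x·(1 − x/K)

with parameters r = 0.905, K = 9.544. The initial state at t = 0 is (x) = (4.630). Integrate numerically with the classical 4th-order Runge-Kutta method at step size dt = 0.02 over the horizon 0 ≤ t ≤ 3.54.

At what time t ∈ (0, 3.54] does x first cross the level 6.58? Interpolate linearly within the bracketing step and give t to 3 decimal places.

t=0.000: state=(4.630)
step 1 (dt=0.02): k1=(2.157), k2=(2.158), k3=(2.158), k4=(2.158); state += dt/6·(k1+2k2+2k3+k4)
t=0.020: state=(4.673)
t=0.040: state=(4.716)
t=0.060: state=(4.760)
continuing one RK4 step at a time; state shown every 10 steps (Δt=0.2):
t=0.200: state=(5.061)
t=0.400: state=(5.488)
t=0.600: state=(5.904)
t=0.800: state=(6.302)
t=0.940: state=(6.567)
next step: t=0.960: state=(6.604) — x has crossed 6.58
linear interpolation between t=0.940 (6.56706) and t=0.960 (6.60401) → t≈0.947

t = 0.947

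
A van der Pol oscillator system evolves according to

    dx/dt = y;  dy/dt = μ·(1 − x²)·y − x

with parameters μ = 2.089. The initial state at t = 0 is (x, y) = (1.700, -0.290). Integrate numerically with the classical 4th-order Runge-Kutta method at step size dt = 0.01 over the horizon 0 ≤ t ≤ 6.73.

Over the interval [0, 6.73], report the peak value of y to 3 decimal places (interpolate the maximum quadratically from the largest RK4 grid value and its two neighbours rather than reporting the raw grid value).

max y = 3.926

t=0.000: state=(1.700, -0.290)
step 1 (dt=0.01): k1=(-0.290, -0.555), k2=(-0.293, -0.546), k3=(-0.293, -0.546), k4=(-0.295, -0.537); state += dt/6·(k1+2k2+2k3+k4)
t=0.010: state=(1.697, -0.295)
t=0.020: state=(1.694, -0.301)
t=0.030: state=(1.691, -0.306)
continuing one RK4 step at a time; state shown every 25 steps (Δt=0.25):
t=0.250: state=(1.614, -0.390)
t=0.500: state=(1.507, -0.461)
t=0.750: state=(1.383, -0.539)
t=1.000: state=(1.235, -0.647)
t=1.250: state=(1.054, -0.815)
t=1.500: state=(0.817, -1.110)
t=1.750: state=(0.476, -1.682)
t=2.000: state=(-0.071, -2.806)
t=2.250: state=(-0.940, -3.924)
t=2.500: state=(-1.754, -2.097)
t=2.750: state=(-2.009, -0.263)
t=3.000: state=(-2.002, 0.199)
t=3.250: state=(-1.937, 0.300)
t=3.500: state=(-1.857, 0.339)
t=3.750: state=(-1.768, 0.369)
t=4.000: state=(-1.672, 0.404)
t=4.250: state=(-1.565, 0.449)
t=4.500: state=(-1.446, 0.509)
t=4.750: state=(-1.309, 0.596)
t=5.000: state=(-1.144, 0.729)
t=5.250: state=(-0.936, 0.953)
t=5.500: state=(-0.652, 1.370)
t=5.750: state=(-0.217, 2.205)
t=6.000: state=(0.502, 3.584)
t=6.250: state=(1.441, 3.305)
t=6.500: state=(1.948, 0.863)
t=6.730: state=(2.020, -0.038)
largest grid value and its neighbours: y(6.110)=3.92493, y(6.120)=3.92517, y(6.130)=3.91884
parabola through these three points peaks at t≈6.115 with y≈3.92588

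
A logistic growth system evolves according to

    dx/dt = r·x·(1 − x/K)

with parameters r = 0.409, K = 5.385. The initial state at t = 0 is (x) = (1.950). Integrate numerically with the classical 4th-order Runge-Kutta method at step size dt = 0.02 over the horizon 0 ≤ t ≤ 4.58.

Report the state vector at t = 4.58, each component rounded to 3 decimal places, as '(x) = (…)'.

(x) = (4.238)

t=0.000: state=(1.950)
step 1 (dt=0.02): k1=(0.509), k2=(0.509), k3=(0.509), k4=(0.510); state += dt/6·(k1+2k2+2k3+k4)
t=0.020: state=(1.960)
t=0.040: state=(1.970)
t=0.060: state=(1.981)
continuing one RK4 step at a time; state shown every 10 steps (Δt=0.2):
t=0.200: state=(2.053)
t=0.400: state=(2.158)
t=0.600: state=(2.264)
t=0.800: state=(2.372)
t=1.000: state=(2.481)
t=1.200: state=(2.591)
t=1.400: state=(2.701)
t=1.600: state=(2.811)
t=1.800: state=(2.921)
t=2.000: state=(3.030)
t=2.200: state=(3.138)
t=2.400: state=(3.244)
t=2.600: state=(3.348)
t=2.800: state=(3.451)
t=3.000: state=(3.551)
t=3.200: state=(3.649)
t=3.400: state=(3.744)
t=3.600: state=(3.835)
t=3.800: state=(3.924)
t=4.000: state=(4.009)
t=4.200: state=(4.092)
t=4.400: state=(4.170)
t=4.580: state=(4.238)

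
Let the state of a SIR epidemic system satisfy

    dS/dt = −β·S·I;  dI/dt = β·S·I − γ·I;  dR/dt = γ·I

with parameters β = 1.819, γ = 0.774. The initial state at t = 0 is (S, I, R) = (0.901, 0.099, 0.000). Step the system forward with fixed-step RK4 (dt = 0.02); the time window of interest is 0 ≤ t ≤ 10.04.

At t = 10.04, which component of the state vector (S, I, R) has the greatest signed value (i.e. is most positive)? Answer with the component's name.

t=0.000: state=(0.901, 0.099, 0.000)
step 1 (dt=0.02): k1=(-0.162, 0.086, 0.077), k2=(-0.163, 0.086, 0.077), k3=(-0.163, 0.086, 0.077), k4=(-0.164, 0.087, 0.078); state += dt/6·(k1+2k2+2k3+k4)
t=0.020: state=(0.898, 0.101, 0.002)
t=0.040: state=(0.894, 0.102, 0.003)
t=0.060: state=(0.891, 0.104, 0.005)
continuing one RK4 step at a time; state shown every 25 steps (Δt=0.5):
t=0.500: state=(0.806, 0.146, 0.047)
t=1.000: state=(0.690, 0.197, 0.114)
t=1.500: state=(0.566, 0.236, 0.198)
t=2.000: state=(0.452, 0.254, 0.294)
t=2.500: state=(0.359, 0.249, 0.392)
t=3.000: state=(0.289, 0.227, 0.485)
t=3.500: state=(0.238, 0.196, 0.566)
t=4.000: state=(0.202, 0.162, 0.636)
t=4.500: state=(0.177, 0.131, 0.692)
t=5.000: state=(0.159, 0.103, 0.737)
t=5.500: state=(0.147, 0.081, 0.773)
t=6.000: state=(0.137, 0.062, 0.800)
t=6.500: state=(0.131, 0.048, 0.822)
t=7.000: state=(0.126, 0.036, 0.838)
t=7.500: state=(0.122, 0.028, 0.850)
t=8.000: state=(0.120, 0.021, 0.859)
t=8.500: state=(0.118, 0.016, 0.867)
t=9.000: state=(0.116, 0.012, 0.872)
t=9.500: state=(0.115, 0.009, 0.876)
t=10.000: state=(0.114, 0.007, 0.879)
t=10.040: state=(0.114, 0.007, 0.879)
compare at T: S=0.114, I=0.007, R=0.879

largest component: R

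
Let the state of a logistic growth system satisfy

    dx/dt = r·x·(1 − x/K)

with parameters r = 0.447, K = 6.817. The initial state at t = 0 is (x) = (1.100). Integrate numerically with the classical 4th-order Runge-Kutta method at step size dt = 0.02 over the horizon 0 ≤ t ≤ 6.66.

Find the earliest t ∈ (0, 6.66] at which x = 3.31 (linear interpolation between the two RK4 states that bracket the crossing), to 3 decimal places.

t = 3.558

t=0.000: state=(1.100)
step 1 (dt=0.02): k1=(0.412), k2=(0.414), k3=(0.414), k4=(0.415); state += dt/6·(k1+2k2+2k3+k4)
t=0.020: state=(1.108)
t=0.040: state=(1.117)
t=0.060: state=(1.125)
continuing one RK4 step at a time; state shown every 25 steps (Δt=0.5):
t=0.500: state=(1.322)
t=1.000: state=(1.577)
t=1.500: state=(1.864)
t=2.000: state=(2.181)
t=2.500: state=(2.525)
t=3.000: state=(2.889)
t=3.500: state=(3.266)
t=3.540: state=(3.296)
next step: t=3.560: state=(3.312) — x has crossed 3.31
linear interpolation between t=3.540 (3.29648) and t=3.560 (3.31170) → t≈3.558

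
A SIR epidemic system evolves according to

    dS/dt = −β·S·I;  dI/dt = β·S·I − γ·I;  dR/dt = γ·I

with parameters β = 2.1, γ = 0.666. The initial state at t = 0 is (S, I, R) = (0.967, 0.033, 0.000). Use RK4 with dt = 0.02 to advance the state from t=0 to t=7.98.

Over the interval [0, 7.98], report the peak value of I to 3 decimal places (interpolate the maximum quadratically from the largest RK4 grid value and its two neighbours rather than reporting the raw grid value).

max I = 0.329

t=0.000: state=(0.967, 0.033, 0.000)
step 1 (dt=0.02): k1=(-0.067, 0.045, 0.022), k2=(-0.068, 0.046, 0.022), k3=(-0.068, 0.046, 0.022), k4=(-0.069, 0.046, 0.023); state += dt/6·(k1+2k2+2k3+k4)
t=0.020: state=(0.966, 0.034, 0.000)
t=0.040: state=(0.964, 0.035, 0.001)
t=0.060: state=(0.963, 0.036, 0.001)
continuing one RK4 step at a time; state shown every 25 steps (Δt=0.5):
t=0.500: state=(0.920, 0.064, 0.016)
t=1.000: state=(0.839, 0.116, 0.045)
t=1.500: state=(0.716, 0.188, 0.095)
t=2.000: state=(0.564, 0.265, 0.171)
t=2.500: state=(0.414, 0.317, 0.269)
t=3.000: state=(0.294, 0.328, 0.377)
t=3.500: state=(0.210, 0.306, 0.484)
t=4.000: state=(0.156, 0.265, 0.579)
t=4.500: state=(0.121, 0.219, 0.660)
t=5.000: state=(0.098, 0.176, 0.726)
t=5.500: state=(0.083, 0.139, 0.778)
t=6.000: state=(0.073, 0.108, 0.819)
t=6.500: state=(0.066, 0.083, 0.850)
t=7.000: state=(0.061, 0.064, 0.875)
t=7.500: state=(0.058, 0.049, 0.893)
t=7.980: state=(0.055, 0.037, 0.907)
largest grid value and its neighbours: I(2.880)=0.32928, I(2.900)=0.32929, I(2.920)=0.32923
parabola through these three points peaks at t≈2.892 with I≈0.32929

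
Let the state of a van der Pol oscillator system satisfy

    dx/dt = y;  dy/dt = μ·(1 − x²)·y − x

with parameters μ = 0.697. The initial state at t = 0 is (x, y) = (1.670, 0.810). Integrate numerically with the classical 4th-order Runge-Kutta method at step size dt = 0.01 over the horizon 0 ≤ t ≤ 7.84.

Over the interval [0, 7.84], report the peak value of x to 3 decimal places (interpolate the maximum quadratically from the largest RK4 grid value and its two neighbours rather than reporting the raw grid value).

max x = 2.002

t=0.000: state=(1.670, 0.810)
step 1 (dt=0.01): k1=(0.810, -2.680), k2=(0.797, -2.675), k3=(0.797, -2.675), k4=(0.783, -2.669); state += dt/6·(k1+2k2+2k3+k4)
t=0.010: state=(1.678, 0.783)
t=0.020: state=(1.686, 0.757)
t=0.030: state=(1.693, 0.730)
continuing one RK4 step at a time; state shown every 50 steps (Δt=0.5):
t=0.500: state=(1.786, -0.236)
t=1.000: state=(1.525, -0.757)
t=1.500: state=(1.043, -1.183)
t=2.000: state=(0.310, -1.788)
t=2.500: state=(-0.747, -2.324)
t=3.000: state=(-1.724, -1.272)
t=3.500: state=(-1.975, 0.107)
t=4.000: state=(-1.759, 0.677)
t=4.500: state=(-1.330, 1.038)
t=5.000: state=(-0.699, 1.528)
t=5.500: state=(0.239, 2.229)
t=6.000: state=(1.383, 2.006)
t=6.500: state=(1.974, 0.369)
t=7.000: state=(1.908, -0.491)
t=7.500: state=(1.560, -0.876)
t=7.840: state=(1.221, -1.128)
largest grid value and its neighbours: x(6.650)=2.00190, x(6.660)=2.00194, x(6.670)=2.00178
parabola through these three points peaks at t≈6.657 with x≈2.00195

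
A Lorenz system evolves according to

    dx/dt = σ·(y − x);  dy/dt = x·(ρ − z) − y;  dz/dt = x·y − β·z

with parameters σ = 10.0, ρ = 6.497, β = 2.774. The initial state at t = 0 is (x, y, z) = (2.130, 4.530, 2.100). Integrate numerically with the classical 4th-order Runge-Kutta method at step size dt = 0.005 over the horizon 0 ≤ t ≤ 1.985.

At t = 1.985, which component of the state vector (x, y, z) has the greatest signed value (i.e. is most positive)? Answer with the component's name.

t=0.000: state=(2.130, 4.530, 2.100)
step 1 (dt=0.005): k1=(24.000, 4.836, 3.823), k2=(23.521, 5.066, 4.095), k3=(23.539, 5.059, 4.089), k4=(23.076, 5.282, 4.357); state += dt/6·(k1+2k2+2k3+k4)
t=0.005: state=(2.248, 4.555, 2.120)
t=0.010: state=(2.361, 4.583, 2.144)
t=0.015: state=(2.470, 4.612, 2.169)
continuing one RK4 step at a time; state shown every 20 steps (Δt=0.1):
t=0.100: state=(3.907, 5.285, 2.943)
t=0.200: state=(5.057, 5.979, 4.493)
t=0.300: state=(5.680, 5.963, 6.274)
t=0.400: state=(5.585, 5.131, 7.529)
t=0.500: state=(4.885, 4.018, 7.795)
t=0.600: state=(4.006, 3.176, 7.281)
t=0.700: state=(3.302, 2.742, 6.440)
t=0.800: state=(2.891, 2.623, 5.592)
t=0.900: state=(2.746, 2.714, 4.885)
t=1.000: state=(2.806, 2.951, 4.384)
t=1.100: state=(3.021, 3.298, 4.116)
t=1.200: state=(3.347, 3.714, 4.096)
t=1.300: state=(3.736, 4.136, 4.325)
t=1.400: state=(4.121, 4.476, 4.767)
t=1.500: state=(4.417, 4.640, 5.327)
t=1.600: state=(4.547, 4.580, 5.855)
t=1.700: state=(4.485, 4.336, 6.202)
t=1.800: state=(4.274, 4.018, 6.297)
t=1.900: state=(4.004, 3.734, 6.167)
t=1.985: state=(3.791, 3.568, 5.944)
compare at T: x=3.791, y=3.568, z=5.944

largest component: z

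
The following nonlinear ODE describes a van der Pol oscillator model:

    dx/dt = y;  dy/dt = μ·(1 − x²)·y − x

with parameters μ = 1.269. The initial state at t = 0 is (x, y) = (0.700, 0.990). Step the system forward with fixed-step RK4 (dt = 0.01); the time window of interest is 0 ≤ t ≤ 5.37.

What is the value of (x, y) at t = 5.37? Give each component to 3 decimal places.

t=0.000: state=(0.700, 0.990)
step 1 (dt=0.01): k1=(0.990, -0.059), k2=(0.990, -0.073), k3=(0.990, -0.073), k4=(0.989, -0.087); state += dt/6·(k1+2k2+2k3+k4)
t=0.010: state=(0.710, 0.989)
t=0.020: state=(0.720, 0.988)
t=0.030: state=(0.730, 0.987)
continuing one RK4 step at a time; state shown every 20 steps (Δt=0.2):
t=0.200: state=(0.893, 0.919)
t=0.400: state=(1.060, 0.733)
t=0.600: state=(1.181, 0.468)
t=0.800: state=(1.246, 0.186)
t=1.000: state=(1.257, -0.073)
t=1.200: state=(1.219, -0.296)
t=1.400: state=(1.140, -0.493)
t=1.600: state=(1.022, -0.685)
t=1.800: state=(0.865, -0.896)
t=2.000: state=(0.661, -1.157)
t=2.200: state=(0.396, -1.503)
t=2.400: state=(0.052, -1.960)
t=2.600: state=(-0.391, -2.465)
t=2.800: state=(-0.917, -2.701)
t=3.000: state=(-1.422, -2.216)
t=3.200: state=(-1.768, -1.213)
t=3.400: state=(-1.920, -0.376)
t=3.600: state=(-1.943, 0.092)
t=3.800: state=(-1.899, 0.325)
t=4.000: state=(-1.820, 0.452)
t=4.200: state=(-1.721, 0.537)
t=4.400: state=(-1.606, 0.612)
t=4.600: state=(-1.476, 0.693)
t=4.800: state=(-1.328, 0.792)
t=5.000: state=(-1.157, 0.923)
t=5.200: state=(-0.955, 1.104)
t=5.370: state=(-0.750, 1.320)

(x, y) = (-0.750, 1.320)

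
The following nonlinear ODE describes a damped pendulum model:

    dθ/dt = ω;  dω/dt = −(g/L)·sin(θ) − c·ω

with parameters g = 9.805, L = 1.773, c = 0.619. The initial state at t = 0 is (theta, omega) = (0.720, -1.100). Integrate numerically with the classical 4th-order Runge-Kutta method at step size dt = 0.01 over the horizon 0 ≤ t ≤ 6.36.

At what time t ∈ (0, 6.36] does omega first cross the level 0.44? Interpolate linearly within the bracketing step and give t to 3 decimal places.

t = 1.262

t=0.000: state=(0.720, -1.100)
step 1 (dt=0.01): k1=(-1.100, -2.966), k2=(-1.115, -2.934), k3=(-1.115, -2.933), k4=(-1.129, -2.901); state += dt/6·(k1+2k2+2k3+k4)
t=0.010: state=(0.709, -1.129)
t=0.020: state=(0.697, -1.158)
t=0.030: state=(0.686, -1.186)
continuing one RK4 step at a time; state shown every 25 steps (Δt=0.25):
t=0.250: state=(0.371, -1.610)
t=0.500: state=(-0.040, -1.582)
t=0.750: state=(-0.379, -1.071)
t=1.000: state=(-0.555, -0.321)
t=1.250: state=(-0.541, 0.409)
t=1.260: state=(-0.537, 0.435)
next step: t=1.270: state=(-0.533, 0.460) — omega has crossed 0.44
linear interpolation between t=1.260 (0.43482) and t=1.270 (0.46025) → t≈1.262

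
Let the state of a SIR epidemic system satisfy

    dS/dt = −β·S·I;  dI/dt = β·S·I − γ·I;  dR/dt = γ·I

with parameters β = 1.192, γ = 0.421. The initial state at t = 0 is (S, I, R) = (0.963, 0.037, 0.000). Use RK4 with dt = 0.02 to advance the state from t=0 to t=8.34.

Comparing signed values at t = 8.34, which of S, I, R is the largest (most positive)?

t=0.000: state=(0.963, 0.037, 0.000)
step 1 (dt=0.02): k1=(-0.042, 0.027, 0.016), k2=(-0.043, 0.027, 0.016), k3=(-0.043, 0.027, 0.016), k4=(-0.043, 0.027, 0.016); state += dt/6·(k1+2k2+2k3+k4)
t=0.020: state=(0.962, 0.038, 0.000)
t=0.040: state=(0.961, 0.038, 0.001)
t=0.060: state=(0.960, 0.039, 0.001)
continuing one RK4 step at a time; state shown every 25 steps (Δt=0.5):
t=0.500: state=(0.938, 0.053, 0.009)
t=1.000: state=(0.903, 0.074, 0.023)
t=1.500: state=(0.857, 0.102, 0.041)
t=2.000: state=(0.799, 0.135, 0.066)
t=2.500: state=(0.729, 0.172, 0.098)
t=3.000: state=(0.651, 0.211, 0.138)
t=3.500: state=(0.568, 0.246, 0.187)
t=4.000: state=(0.486, 0.272, 0.241)
t=4.500: state=(0.411, 0.288, 0.301)
t=5.000: state=(0.346, 0.292, 0.362)
t=5.500: state=(0.291, 0.286, 0.423)
t=6.000: state=(0.246, 0.272, 0.482)
t=6.500: state=(0.210, 0.252, 0.537)
t=7.000: state=(0.182, 0.230, 0.588)
t=7.500: state=(0.160, 0.206, 0.634)
t=8.000: state=(0.143, 0.183, 0.675)
t=8.340: state=(0.133, 0.167, 0.700)
compare at T: S=0.133, I=0.167, R=0.700

largest component: R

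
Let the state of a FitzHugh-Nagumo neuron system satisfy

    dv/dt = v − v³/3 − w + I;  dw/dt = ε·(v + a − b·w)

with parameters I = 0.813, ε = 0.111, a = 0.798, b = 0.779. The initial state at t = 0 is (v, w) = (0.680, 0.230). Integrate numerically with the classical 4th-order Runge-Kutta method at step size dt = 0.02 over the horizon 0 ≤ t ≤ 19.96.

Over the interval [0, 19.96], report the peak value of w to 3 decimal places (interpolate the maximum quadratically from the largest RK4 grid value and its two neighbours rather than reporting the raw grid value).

max w = 1.718

t=0.000: state=(0.680, 0.230)
step 1 (dt=0.02): k1=(1.158, 0.144), k2=(1.163, 0.145), k3=(1.163, 0.145), k4=(1.167, 0.147); state += dt/6·(k1+2k2+2k3+k4)
t=0.020: state=(0.703, 0.233)
t=0.040: state=(0.727, 0.236)
t=0.060: state=(0.750, 0.239)
continuing one RK4 step at a time; state shown every 50 steps (Δt=1):
t=1.000: state=(1.671, 0.428)
t=2.000: state=(1.817, 0.668)
t=3.000: state=(1.742, 0.887)
t=4.000: state=(1.644, 1.078)
t=5.000: state=(1.540, 1.243)
t=6.000: state=(1.430, 1.383)
t=7.000: state=(1.310, 1.499)
t=8.000: state=(1.176, 1.592)
t=9.000: state=(1.015, 1.661)
t=10.000: state=(0.798, 1.706)
t=11.000: state=(0.442, 1.717)
t=12.000: state=(-0.343, 1.670)
t=13.000: state=(-1.641, 1.507)
t=14.000: state=(-1.930, 1.270)
t=15.000: state=(-1.871, 1.047)
t=16.000: state=(-1.789, 0.850)
t=17.000: state=(-1.706, 0.679)
t=18.000: state=(-1.623, 0.531)
t=19.000: state=(-1.538, 0.404)
t=19.960: state=(-1.456, 0.300)
largest grid value and its neighbours: w(10.760)=1.71786, w(10.780)=1.71787, w(10.800)=1.71787
parabola through these three points peaks at t≈10.782 with w≈1.71787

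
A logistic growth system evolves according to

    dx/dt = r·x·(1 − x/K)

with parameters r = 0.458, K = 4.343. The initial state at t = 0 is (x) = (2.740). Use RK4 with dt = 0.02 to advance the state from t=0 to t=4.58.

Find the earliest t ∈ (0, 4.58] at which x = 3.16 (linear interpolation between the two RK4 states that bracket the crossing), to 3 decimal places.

t = 0.975

t=0.000: state=(2.740)
step 1 (dt=0.02): k1=(0.463), k2=(0.463), k3=(0.463), k4=(0.462); state += dt/6·(k1+2k2+2k3+k4)
t=0.020: state=(2.749)
t=0.040: state=(2.758)
t=0.060: state=(2.768)
continuing one RK4 step at a time; state shown every 10 steps (Δt=0.2):
t=0.200: state=(2.831)
t=0.400: state=(2.920)
t=0.600: state=(3.007)
t=0.800: state=(3.090)
t=0.960: state=(3.154)
next step: t=0.980: state=(3.162) — x has crossed 3.16
linear interpolation between t=0.960 (3.15417) and t=0.980 (3.16207) → t≈0.975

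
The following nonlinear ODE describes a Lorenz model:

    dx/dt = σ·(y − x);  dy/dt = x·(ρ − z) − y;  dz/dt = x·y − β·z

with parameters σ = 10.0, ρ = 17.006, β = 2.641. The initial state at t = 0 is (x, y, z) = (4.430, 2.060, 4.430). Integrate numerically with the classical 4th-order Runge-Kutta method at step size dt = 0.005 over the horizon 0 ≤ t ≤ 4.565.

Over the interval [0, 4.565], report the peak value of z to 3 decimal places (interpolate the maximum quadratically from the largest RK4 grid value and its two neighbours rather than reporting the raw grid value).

max z = 24.715

t=0.000: state=(4.430, 2.060, 4.430)
step 1 (dt=0.005): k1=(-23.700, 53.652, -2.574), k2=(-21.766, 52.801, -2.093), k3=(-21.836, 52.858, -2.095), k4=(-19.965, 52.060, -1.629); state += dt/6·(k1+2k2+2k3+k4)
t=0.005: state=(4.321, 2.324, 4.420)
t=0.010: state=(4.230, 2.581, 4.414)
t=0.015: state=(4.156, 2.831, 4.412)
continuing one RK4 step at a time; state shown every 40 steps (Δt=0.2):
t=0.200: state=(7.969, 12.086, 9.286)
t=0.400: state=(10.196, 5.808, 24.699)
t=0.600: state=(1.984, 0.042, 16.075)
t=0.800: state=(0.689, 0.753, 9.530)
t=1.000: state=(1.533, 2.394, 5.872)
t=1.200: state=(5.151, 8.284, 6.182)
t=1.400: state=(11.683, 11.979, 21.437)
t=1.600: state=(4.246, 0.492, 19.509)
t=1.800: state=(0.983, 0.720, 11.614)
t=2.000: state=(1.482, 2.194, 7.097)
t=2.200: state=(4.520, 7.177, 6.313)
t=2.400: state=(11.132, 12.843, 18.914)
t=2.600: state=(5.453, 1.297, 20.630)
t=2.800: state=(1.426, 1.017, 12.488)
t=3.000: state=(1.970, 2.836, 7.815)
t=3.200: state=(5.531, 8.474, 7.875)
t=3.400: state=(10.976, 10.919, 20.985)
t=3.600: state=(4.594, 1.385, 19.046)
t=3.800: state=(1.861, 1.812, 11.760)
t=4.000: state=(3.239, 4.708, 8.136)
t=4.200: state=(8.170, 11.282, 12.361)
t=4.400: state=(8.993, 5.799, 22.383)
t=4.565: state=(3.774, 1.756, 17.006)
largest grid value and its neighbours: z(0.390)=24.70184, z(0.395)=24.71472, z(0.400)=24.69862
parabola through these three points peaks at t≈0.395 with z≈24.71476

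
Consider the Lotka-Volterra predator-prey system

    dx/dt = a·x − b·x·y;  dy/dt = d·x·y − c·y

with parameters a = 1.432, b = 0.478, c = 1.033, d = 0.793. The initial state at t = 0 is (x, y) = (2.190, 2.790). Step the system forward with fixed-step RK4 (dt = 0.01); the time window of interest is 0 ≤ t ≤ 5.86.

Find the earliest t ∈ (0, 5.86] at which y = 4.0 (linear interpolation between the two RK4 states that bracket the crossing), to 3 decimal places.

t=0.000: state=(2.190, 2.790)
step 1 (dt=0.01): k1=(0.215, 1.963), k2=(0.205, 1.973), k3=(0.205, 1.972), k4=(0.195, 1.982); state += dt/6·(k1+2k2+2k3+k4)
t=0.010: state=(2.192, 2.810)
t=0.020: state=(2.194, 2.830)
t=0.030: state=(2.196, 2.850)
continuing one RK4 step at a time; state shown every 20 steps (Δt=0.2):
t=0.200: state=(2.190, 3.215)
t=0.400: state=(2.097, 3.678)
t=0.540: state=(1.982, 3.994)
next step: t=0.550: state=(1.973, 4.015) — y has crossed 4.0
linear interpolation between t=0.540 (3.99357) and t=0.550 (4.01501) → t≈0.543

t = 0.543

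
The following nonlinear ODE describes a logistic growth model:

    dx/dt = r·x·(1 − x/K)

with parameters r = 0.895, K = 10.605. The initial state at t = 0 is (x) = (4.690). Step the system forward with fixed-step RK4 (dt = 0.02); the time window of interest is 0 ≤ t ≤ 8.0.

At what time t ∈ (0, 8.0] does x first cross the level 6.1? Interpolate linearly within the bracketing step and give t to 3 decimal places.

t = 0.598

t=0.000: state=(4.690)
step 1 (dt=0.02): k1=(2.341), k2=(2.344), k3=(2.344), k4=(2.346); state += dt/6·(k1+2k2+2k3+k4)
t=0.020: state=(4.737)
t=0.040: state=(4.784)
t=0.060: state=(4.831)
continuing one RK4 step at a time; state shown every 25 steps (Δt=0.5):
t=0.500: state=(5.871)
t=0.580: state=(6.058)
next step: t=0.600: state=(6.105) — x has crossed 6.1
linear interpolation between t=0.580 (6.05834) and t=0.600 (6.10477) → t≈0.598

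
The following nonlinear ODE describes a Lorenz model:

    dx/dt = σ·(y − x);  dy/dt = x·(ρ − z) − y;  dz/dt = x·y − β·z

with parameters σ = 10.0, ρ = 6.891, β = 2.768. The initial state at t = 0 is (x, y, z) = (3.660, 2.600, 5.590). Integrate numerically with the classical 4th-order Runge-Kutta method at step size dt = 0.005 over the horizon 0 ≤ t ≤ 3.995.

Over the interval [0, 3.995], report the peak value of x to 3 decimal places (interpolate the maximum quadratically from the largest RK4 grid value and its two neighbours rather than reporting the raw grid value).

t=0.000: state=(3.660, 2.600, 5.590)
step 1 (dt=0.005): k1=(-10.600, 2.162, -5.957), k2=(-10.281, 2.176, -5.965), k3=(-10.289, 2.177, -5.963), k4=(-9.977, 2.191, -5.969); state += dt/6·(k1+2k2+2k3+k4)
t=0.005: state=(3.609, 2.611, 5.560)
t=0.010: state=(3.560, 2.622, 5.530)
t=0.015: state=(3.515, 2.633, 5.500)
continuing one RK4 step at a time; state shown every 40 steps (Δt=0.2):
t=0.200: state=(3.053, 3.186, 4.607)
t=0.400: state=(3.655, 4.063, 4.527)
t=0.600: state=(4.446, 4.762, 5.440)
t=0.800: state=(4.694, 4.607, 6.523)
t=1.000: state=(4.236, 3.935, 6.672)
t=1.200: state=(3.738, 3.576, 6.075)
t=1.400: state=(3.631, 3.678, 5.508)
t=1.600: state=(3.860, 4.020, 5.381)
t=1.800: state=(4.169, 4.294, 5.690)
t=2.000: state=(4.286, 4.273, 6.088)
t=2.200: state=(4.150, 4.047, 6.198)
t=2.400: state=(3.956, 3.881, 6.010)
t=2.600: state=(3.886, 3.892, 5.777)
t=2.800: state=(3.959, 4.016, 5.701)
t=3.000: state=(4.076, 4.126, 5.801)
t=3.200: state=(4.130, 4.131, 5.949)
t=3.400: state=(4.090, 4.055, 6.006)
t=3.600: state=(4.017, 3.986, 5.949)
t=3.800: state=(3.983, 3.980, 5.860)
t=3.995: state=(4.003, 4.022, 5.821)
largest grid value and its neighbours: x(0.755)=4.71207, x(0.760)=4.71222, x(0.765)=4.71182
parabola through these three points peaks at t≈0.759 with x≈4.71223

max x = 4.712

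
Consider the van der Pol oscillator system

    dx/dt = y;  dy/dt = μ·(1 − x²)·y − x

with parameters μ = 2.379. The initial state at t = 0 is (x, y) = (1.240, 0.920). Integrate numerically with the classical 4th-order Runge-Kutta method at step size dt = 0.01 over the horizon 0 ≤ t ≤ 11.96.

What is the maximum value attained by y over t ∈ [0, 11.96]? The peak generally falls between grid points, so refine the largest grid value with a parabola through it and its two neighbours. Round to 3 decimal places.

max y = 4.284

t=0.000: state=(1.240, 0.920)
step 1 (dt=0.01): k1=(0.920, -2.417), k2=(0.908, -2.430), k3=(0.908, -2.430), k4=(0.896, -2.443); state += dt/6·(k1+2k2+2k3+k4)
t=0.010: state=(1.249, 0.896)
t=0.020: state=(1.258, 0.871)
t=0.030: state=(1.267, 0.846)
continuing one RK4 step at a time; state shown every 50 steps (Δt=0.5):
t=0.500: state=(1.417, -0.089)
t=1.000: state=(1.264, -0.476)
t=1.500: state=(0.941, -0.863)
t=2.000: state=(0.264, -2.154)
t=2.500: state=(-1.475, -3.472)
t=3.000: state=(-2.012, 0.115)
t=3.500: state=(-1.892, 0.292)
t=4.000: state=(-1.735, 0.340)
t=4.500: state=(-1.549, 0.410)
t=5.000: state=(-1.315, 0.542)
t=5.500: state=(-0.977, 0.862)
t=6.000: state=(-0.320, 2.061)
t=6.500: state=(1.399, 3.730)
t=7.000: state=(2.019, -0.089)
t=7.500: state=(1.904, -0.288)
t=8.000: state=(1.748, -0.336)
t=8.500: state=(1.564, -0.404)
t=9.000: state=(1.335, -0.528)
t=9.500: state=(1.010, -0.823)
t=10.000: state=(0.395, -1.891)
t=10.500: state=(-1.250, -4.050)
t=11.000: state=(-2.022, 0.028)
t=11.500: state=(-1.915, 0.284)
t=11.960: state=(-1.774, 0.328)
largest grid value and its neighbours: y(6.380)=4.27885, y(6.390)=4.28391, y(6.400)=4.28027
parabola through these three points peaks at t≈6.391 with y≈4.28394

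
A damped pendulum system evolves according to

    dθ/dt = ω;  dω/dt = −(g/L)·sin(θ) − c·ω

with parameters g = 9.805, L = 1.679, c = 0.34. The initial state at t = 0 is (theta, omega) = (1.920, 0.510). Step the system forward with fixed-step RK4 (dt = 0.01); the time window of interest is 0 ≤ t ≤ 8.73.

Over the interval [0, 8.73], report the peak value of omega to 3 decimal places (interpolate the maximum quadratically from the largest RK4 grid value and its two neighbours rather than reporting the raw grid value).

t=0.000: state=(1.920, 0.510)
step 1 (dt=0.01): k1=(0.510, -5.661), k2=(0.482, -5.646), k3=(0.482, -5.646), k4=(0.454, -5.632); state += dt/6·(k1+2k2+2k3+k4)
t=0.010: state=(1.925, 0.454)
t=0.020: state=(1.929, 0.397)
t=0.030: state=(1.933, 0.341)
continuing one RK4 step at a time; state shown every 50 steps (Δt=0.5):
t=0.500: state=(1.501, -2.152)
t=1.000: state=(-0.049, -3.486)
t=1.500: state=(-1.300, -1.147)
t=2.000: state=(-1.151, 1.640)
t=2.500: state=(0.075, 2.738)
t=3.000: state=(1.025, 0.745)
t=3.500: state=(0.773, -1.615)
t=4.000: state=(-0.260, -2.019)
t=4.500: state=(-0.840, -0.124)
t=5.000: state=(-0.417, 1.603)
t=5.500: state=(0.407, 1.299)
t=6.000: state=(0.639, -0.415)
t=6.500: state=(0.115, -1.413)
t=7.000: state=(-0.459, -0.630)
t=7.500: state=(-0.416, 0.744)
t=8.000: state=(0.101, 1.059)
t=8.500: state=(0.418, 0.089)
t=8.730: state=(0.378, -0.430)
largest grid value and its neighbours: omega(2.400)=2.79516, omega(2.410)=2.79663, omega(2.420)=2.79649
parabola through these three points peaks at t≈2.414 with omega≈2.79677

max omega = 2.797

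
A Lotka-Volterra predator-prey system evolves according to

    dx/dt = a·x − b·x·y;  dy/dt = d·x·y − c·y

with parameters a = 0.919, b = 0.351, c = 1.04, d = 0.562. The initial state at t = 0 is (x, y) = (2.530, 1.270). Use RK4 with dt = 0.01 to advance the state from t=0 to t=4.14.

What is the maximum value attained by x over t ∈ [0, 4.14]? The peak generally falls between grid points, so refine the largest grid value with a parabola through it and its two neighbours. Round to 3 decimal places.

t=0.000: state=(2.530, 1.270)
step 1 (dt=0.01): k1=(1.197, 0.485), k2=(1.198, 0.490), k3=(1.198, 0.490), k4=(1.199, 0.495); state += dt/6·(k1+2k2+2k3+k4)
t=0.010: state=(2.542, 1.275)
t=0.020: state=(2.554, 1.280)
t=0.030: state=(2.566, 1.285)
continuing one RK4 step at a time; state shown every 20 steps (Δt=0.2):
t=0.200: state=(2.770, 1.389)
t=0.400: state=(3.003, 1.561)
t=0.600: state=(3.209, 1.798)
t=0.800: state=(3.363, 2.115)
t=1.000: state=(3.437, 2.519)
t=1.200: state=(3.403, 3.008)
t=1.400: state=(3.249, 3.555)
t=1.600: state=(2.984, 4.102)
t=1.800: state=(2.643, 4.573)
t=2.000: state=(2.275, 4.897)
t=2.200: state=(1.928, 5.035)
t=2.400: state=(1.628, 4.991)
t=2.600: state=(1.386, 4.800)
t=2.800: state=(1.201, 4.506)
t=3.000: state=(1.065, 4.155)
t=3.200: state=(0.968, 3.782)
t=3.400: state=(0.904, 3.412)
t=3.600: state=(0.866, 3.060)
t=3.800: state=(0.849, 2.737)
t=4.000: state=(0.851, 2.445)
t=4.140: state=(0.862, 2.261)
largest grid value and its neighbours: x(1.030)=3.43888, x(1.040)=3.43911, x(1.050)=3.43906
parabola through these three points peaks at t≈1.043 with x≈3.43913

max x = 3.439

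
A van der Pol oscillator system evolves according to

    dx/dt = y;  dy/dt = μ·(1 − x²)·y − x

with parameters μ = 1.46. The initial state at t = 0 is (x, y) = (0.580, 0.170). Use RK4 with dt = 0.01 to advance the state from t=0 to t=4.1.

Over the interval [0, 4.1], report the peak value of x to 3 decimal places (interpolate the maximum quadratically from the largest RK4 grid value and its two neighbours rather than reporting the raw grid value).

max x = 0.610

t=0.000: state=(0.580, 0.170)
step 1 (dt=0.01): k1=(0.170, -0.415), k2=(0.168, -0.418), k3=(0.168, -0.418), k4=(0.166, -0.421); state += dt/6·(k1+2k2+2k3+k4)
t=0.010: state=(0.582, 0.166)
t=0.020: state=(0.583, 0.162)
t=0.030: state=(0.585, 0.157)
continuing one RK4 step at a time; state shown every 20 steps (Δt=0.2):
t=0.200: state=(0.605, 0.075)
t=0.400: state=(0.608, -0.044)
t=0.600: state=(0.586, -0.185)
t=0.800: state=(0.533, -0.350)
t=1.000: state=(0.444, -0.548)
t=1.200: state=(0.311, -0.790)
t=1.400: state=(0.123, -1.094)
t=1.600: state=(-0.132, -1.465)
t=1.800: state=(-0.464, -1.844)
t=2.000: state=(-0.857, -2.029)
t=2.200: state=(-1.244, -1.753)
t=2.400: state=(-1.531, -1.083)
t=2.600: state=(-1.678, -0.421)
t=2.800: state=(-1.714, 0.019)
t=3.000: state=(-1.683, 0.273)
t=3.200: state=(-1.612, 0.425)
t=3.400: state=(-1.516, 0.535)
t=3.600: state=(-1.399, 0.635)
t=3.800: state=(-1.261, 0.746)
t=4.000: state=(-1.098, 0.889)
t=4.100: state=(-1.005, 0.980)
largest grid value and its neighbours: x(0.320)=0.60983, x(0.330)=0.60986, x(0.340)=0.60983
parabola through these three points peaks at t≈0.330 with x≈0.60986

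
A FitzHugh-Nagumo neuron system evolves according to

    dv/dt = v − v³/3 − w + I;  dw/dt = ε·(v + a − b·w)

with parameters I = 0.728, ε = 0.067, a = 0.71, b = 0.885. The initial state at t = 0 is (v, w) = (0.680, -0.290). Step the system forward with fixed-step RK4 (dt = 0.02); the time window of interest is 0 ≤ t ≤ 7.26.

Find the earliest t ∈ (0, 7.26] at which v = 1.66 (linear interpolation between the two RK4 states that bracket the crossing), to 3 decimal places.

t=0.000: state=(0.680, -0.290)
step 1 (dt=0.02): k1=(1.593, 0.110), k2=(1.600, 0.111), k3=(1.601, 0.111), k4=(1.607, 0.112); state += dt/6·(k1+2k2+2k3+k4)
t=0.020: state=(0.712, -0.288)
t=0.040: state=(0.744, -0.286)
t=0.060: state=(0.777, -0.283)
continuing one RK4 step at a time; state shown every 25 steps (Δt=0.5):
t=0.500: state=(1.473, -0.222)
t=0.640: state=(1.645, -0.199)
next step: t=0.660: state=(1.666, -0.196) — v has crossed 1.66
linear interpolation between t=0.640 (1.64500) and t=0.660 (1.66636) → t≈0.654

t = 0.654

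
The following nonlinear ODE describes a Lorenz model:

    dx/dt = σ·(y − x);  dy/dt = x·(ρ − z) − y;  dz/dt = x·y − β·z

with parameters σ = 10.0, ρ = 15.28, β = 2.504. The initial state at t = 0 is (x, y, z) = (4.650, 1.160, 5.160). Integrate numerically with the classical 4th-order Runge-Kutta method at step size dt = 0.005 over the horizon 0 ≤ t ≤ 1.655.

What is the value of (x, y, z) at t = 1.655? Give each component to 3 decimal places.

(x, y, z) = (3.551, 1.735, 15.569)

t=0.000: state=(4.650, 1.160, 5.160)
step 1 (dt=0.005): k1=(-34.900, 45.898, -7.527), k2=(-32.880, 44.986, -7.057), k3=(-32.953, 45.034, -7.064), k4=(-31.001, 44.164, -6.619); state += dt/6·(k1+2k2+2k3+k4)
t=0.005: state=(4.485, 1.385, 5.125)
t=0.010: state=(4.340, 1.602, 5.094)
t=0.015: state=(4.211, 1.811, 5.067)
continuing one RK4 step at a time; state shown every 20 steps (Δt=0.1):
t=0.100: state=(3.850, 4.842, 5.083)
t=0.200: state=(5.832, 8.623, 6.841)
t=0.300: state=(8.936, 11.893, 12.332)
t=0.400: state=(10.395, 9.750, 19.655)
t=0.500: state=(7.756, 3.851, 20.842)
t=0.600: state=(4.120, 1.202, 17.397)
t=0.700: state=(2.129, 0.965, 13.802)
t=0.800: state=(1.522, 1.356, 10.918)
t=0.900: state=(1.651, 2.041, 8.730)
t=1.000: state=(2.294, 3.210, 7.248)
t=1.100: state=(3.556, 5.208, 6.727)
t=1.200: state=(5.660, 8.204, 7.996)
t=1.300: state=(8.365, 10.902, 12.388)
t=1.400: state=(9.757, 9.543, 18.422)
t=1.500: state=(7.875, 4.794, 20.060)
t=1.600: state=(4.785, 2.123, 17.409)
t=1.655: state=(3.551, 1.735, 15.569)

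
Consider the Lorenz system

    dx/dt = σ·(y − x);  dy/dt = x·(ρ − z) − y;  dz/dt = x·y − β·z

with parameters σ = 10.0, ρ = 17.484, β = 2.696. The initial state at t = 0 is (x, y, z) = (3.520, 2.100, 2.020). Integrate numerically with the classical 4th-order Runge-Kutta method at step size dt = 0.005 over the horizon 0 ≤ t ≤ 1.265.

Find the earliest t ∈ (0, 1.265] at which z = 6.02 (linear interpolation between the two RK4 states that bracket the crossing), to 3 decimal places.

t=0.000: state=(3.520, 2.100, 2.020)
step 1 (dt=0.005): k1=(-14.200, 52.333, 1.946), k2=(-12.537, 51.637, 2.314), k3=(-12.596, 51.699, 2.315), k4=(-10.985, 51.061, 2.676); state += dt/6·(k1+2k2+2k3+k4)
t=0.005: state=(3.457, 2.358, 2.032)
t=0.010: state=(3.410, 2.611, 2.047)
t=0.015: state=(3.377, 2.859, 2.065)
continuing one RK4 step at a time; state shown every 10 steps (Δt=0.05):
t=0.050: state=(3.488, 4.545, 2.301)
t=0.100: state=(4.444, 7.145, 3.088)
t=0.150: state=(6.154, 10.268, 4.859)
t=0.170: state=(7.028, 11.637, 6.010)
next step: t=0.175: state=(7.261, 11.982, 6.349) — z has crossed 6.02
linear interpolation between t=0.170 (6.01048) and t=0.175 (6.34906) → t≈0.170

t = 0.170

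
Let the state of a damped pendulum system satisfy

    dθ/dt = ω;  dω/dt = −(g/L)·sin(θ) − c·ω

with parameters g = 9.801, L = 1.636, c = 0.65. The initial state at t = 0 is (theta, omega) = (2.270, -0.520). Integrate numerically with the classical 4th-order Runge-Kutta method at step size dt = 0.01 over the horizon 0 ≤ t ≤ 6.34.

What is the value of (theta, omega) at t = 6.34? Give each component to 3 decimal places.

(theta, omega) = (-0.004, -0.612)

t=0.000: state=(2.270, -0.520)
step 1 (dt=0.01): k1=(-0.520, -4.247), k2=(-0.541, -4.243), k3=(-0.541, -4.244), k4=(-0.562, -4.240); state += dt/6·(k1+2k2+2k3+k4)
t=0.010: state=(2.265, -0.562)
t=0.020: state=(2.259, -0.605)
t=0.030: state=(2.252, -0.647)
continuing one RK4 step at a time; state shown every 25 steps (Δt=0.25):
t=0.250: state=(2.007, -1.590)
t=0.500: state=(1.471, -2.694)
t=0.750: state=(0.685, -3.480)
t=1.000: state=(-0.184, -3.269)
t=1.250: state=(-0.864, -2.060)
t=1.500: state=(-1.190, -0.549)
t=1.750: state=(-1.151, 0.821)
t=2.000: state=(-0.807, 1.852)
t=2.250: state=(-0.275, 2.280)
t=2.500: state=(0.266, 1.924)
t=2.750: state=(0.639, 1.004)
t=3.000: state=(0.757, -0.059)
t=3.250: state=(0.624, -0.948)
t=3.500: state=(0.316, -1.437)
t=3.750: state=(-0.049, -1.396)
t=4.000: state=(-0.343, -0.899)
t=4.250: state=(-0.481, -0.189)
t=4.500: state=(-0.442, 0.471)
t=4.750: state=(-0.266, 0.887)
t=5.000: state=(-0.028, 0.954)
t=5.250: state=(0.183, 0.692)
t=5.500: state=(0.302, 0.242)
t=5.750: state=(0.303, -0.219)
t=6.000: state=(0.204, -0.541)
t=6.250: state=(0.052, -0.636)
t=6.340: state=(-0.004, -0.612)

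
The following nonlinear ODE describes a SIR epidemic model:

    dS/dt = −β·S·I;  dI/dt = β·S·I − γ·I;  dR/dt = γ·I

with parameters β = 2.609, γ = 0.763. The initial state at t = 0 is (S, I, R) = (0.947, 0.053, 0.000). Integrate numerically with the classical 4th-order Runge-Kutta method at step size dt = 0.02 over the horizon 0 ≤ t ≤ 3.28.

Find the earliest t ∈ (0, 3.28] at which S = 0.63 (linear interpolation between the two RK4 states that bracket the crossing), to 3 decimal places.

t = 1.135

t=0.000: state=(0.947, 0.053, 0.000)
step 1 (dt=0.02): k1=(-0.131, 0.091, 0.040), k2=(-0.133, 0.092, 0.041), k3=(-0.133, 0.092, 0.041), k4=(-0.135, 0.093, 0.042); state += dt/6·(k1+2k2+2k3+k4)
t=0.020: state=(0.944, 0.055, 0.001)
t=0.040: state=(0.942, 0.057, 0.002)
t=0.060: state=(0.939, 0.059, 0.003)
continuing one RK4 step at a time; state shown every 10 steps (Δt=0.2):
t=0.200: state=(0.916, 0.074, 0.010)
t=0.400: state=(0.876, 0.101, 0.023)
t=0.600: state=(0.823, 0.136, 0.041)
t=0.800: state=(0.759, 0.176, 0.065)
t=1.000: state=(0.685, 0.221, 0.095)
t=1.120: state=(0.636, 0.247, 0.116)
next step: t=1.140: state=(0.628, 0.252, 0.120) — S has crossed 0.63
linear interpolation between t=1.120 (0.63619) and t=1.140 (0.62796) → t≈1.135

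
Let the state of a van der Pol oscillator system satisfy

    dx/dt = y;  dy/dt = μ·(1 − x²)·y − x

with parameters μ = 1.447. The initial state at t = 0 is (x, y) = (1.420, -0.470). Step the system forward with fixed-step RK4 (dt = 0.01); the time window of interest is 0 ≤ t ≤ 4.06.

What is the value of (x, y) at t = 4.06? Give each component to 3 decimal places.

t=0.000: state=(1.420, -0.470)
step 1 (dt=0.01): k1=(-0.470, -0.729), k2=(-0.474, -0.726), k3=(-0.474, -0.726), k4=(-0.477, -0.723); state += dt/6·(k1+2k2+2k3+k4)
t=0.010: state=(1.415, -0.477)
t=0.020: state=(1.410, -0.484)
t=0.030: state=(1.406, -0.492)
continuing one RK4 step at a time; state shown every 20 steps (Δt=0.2):
t=0.200: state=(1.312, -0.608)
t=0.400: state=(1.176, -0.750)
t=0.600: state=(1.010, -0.921)
t=0.800: state=(0.804, -1.155)
t=1.000: state=(0.541, -1.497)
t=1.200: state=(0.194, -2.002)
t=1.400: state=(-0.271, -2.655)
t=1.600: state=(-0.856, -3.098)
t=1.800: state=(-1.443, -2.570)
t=2.000: state=(-1.831, -1.289)
t=2.200: state=(-1.982, -0.326)
t=2.400: state=(-1.995, 0.130)
t=2.600: state=(-1.947, 0.324)
t=2.800: state=(-1.872, 0.418)
t=3.000: state=(-1.782, 0.479)
t=3.200: state=(-1.681, 0.533)
t=3.400: state=(-1.569, 0.591)
t=3.600: state=(-1.444, 0.663)
t=3.800: state=(-1.302, 0.756)
t=4.000: state=(-1.139, 0.885)
t=4.060: state=(-1.084, 0.933)

(x, y) = (-1.084, 0.933)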